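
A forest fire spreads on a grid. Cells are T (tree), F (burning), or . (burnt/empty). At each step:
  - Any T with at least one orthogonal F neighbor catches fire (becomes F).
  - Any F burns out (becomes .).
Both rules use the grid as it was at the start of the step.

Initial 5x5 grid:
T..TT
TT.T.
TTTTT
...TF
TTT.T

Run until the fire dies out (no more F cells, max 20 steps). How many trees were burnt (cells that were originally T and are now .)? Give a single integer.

Answer: 13

Derivation:
Step 1: +3 fires, +1 burnt (F count now 3)
Step 2: +1 fires, +3 burnt (F count now 1)
Step 3: +2 fires, +1 burnt (F count now 2)
Step 4: +2 fires, +2 burnt (F count now 2)
Step 5: +3 fires, +2 burnt (F count now 3)
Step 6: +1 fires, +3 burnt (F count now 1)
Step 7: +1 fires, +1 burnt (F count now 1)
Step 8: +0 fires, +1 burnt (F count now 0)
Fire out after step 8
Initially T: 16, now '.': 22
Total burnt (originally-T cells now '.'): 13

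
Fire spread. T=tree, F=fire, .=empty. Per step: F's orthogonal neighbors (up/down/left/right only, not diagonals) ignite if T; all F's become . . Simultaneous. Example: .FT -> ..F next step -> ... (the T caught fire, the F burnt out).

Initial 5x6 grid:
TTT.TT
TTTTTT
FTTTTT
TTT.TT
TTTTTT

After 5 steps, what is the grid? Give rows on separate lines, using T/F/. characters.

Step 1: 3 trees catch fire, 1 burn out
  TTT.TT
  FTTTTT
  .FTTTT
  FTT.TT
  TTTTTT
Step 2: 5 trees catch fire, 3 burn out
  FTT.TT
  .FTTTT
  ..FTTT
  .FT.TT
  FTTTTT
Step 3: 5 trees catch fire, 5 burn out
  .FT.TT
  ..FTTT
  ...FTT
  ..F.TT
  .FTTTT
Step 4: 4 trees catch fire, 5 burn out
  ..F.TT
  ...FTT
  ....FT
  ....TT
  ..FTTT
Step 5: 4 trees catch fire, 4 burn out
  ....TT
  ....FT
  .....F
  ....FT
  ...FTT

....TT
....FT
.....F
....FT
...FTT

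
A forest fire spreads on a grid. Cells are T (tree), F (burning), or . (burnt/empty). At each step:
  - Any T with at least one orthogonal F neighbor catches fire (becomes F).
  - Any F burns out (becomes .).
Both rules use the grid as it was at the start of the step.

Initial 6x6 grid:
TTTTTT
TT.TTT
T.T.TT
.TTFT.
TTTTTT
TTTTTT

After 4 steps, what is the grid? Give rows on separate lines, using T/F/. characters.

Step 1: 3 trees catch fire, 1 burn out
  TTTTTT
  TT.TTT
  T.T.TT
  .TF.F.
  TTTFTT
  TTTTTT
Step 2: 6 trees catch fire, 3 burn out
  TTTTTT
  TT.TTT
  T.F.FT
  .F....
  TTF.FT
  TTTFTT
Step 3: 6 trees catch fire, 6 burn out
  TTTTTT
  TT.TFT
  T....F
  ......
  TF...F
  TTF.FT
Step 4: 6 trees catch fire, 6 burn out
  TTTTFT
  TT.F.F
  T.....
  ......
  F.....
  TF...F

TTTTFT
TT.F.F
T.....
......
F.....
TF...F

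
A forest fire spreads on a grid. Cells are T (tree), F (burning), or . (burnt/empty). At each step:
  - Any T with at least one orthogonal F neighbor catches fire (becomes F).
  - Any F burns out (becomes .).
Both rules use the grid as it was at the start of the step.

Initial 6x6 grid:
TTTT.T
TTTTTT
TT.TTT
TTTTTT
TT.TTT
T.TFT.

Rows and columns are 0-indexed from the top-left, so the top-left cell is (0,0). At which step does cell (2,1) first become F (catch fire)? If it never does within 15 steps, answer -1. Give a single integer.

Step 1: cell (2,1)='T' (+3 fires, +1 burnt)
Step 2: cell (2,1)='T' (+2 fires, +3 burnt)
Step 3: cell (2,1)='T' (+4 fires, +2 burnt)
Step 4: cell (2,1)='T' (+4 fires, +4 burnt)
Step 5: cell (2,1)='F' (+7 fires, +4 burnt)
  -> target ignites at step 5
Step 6: cell (2,1)='.' (+5 fires, +7 burnt)
Step 7: cell (2,1)='.' (+4 fires, +5 burnt)
Step 8: cell (2,1)='.' (+1 fires, +4 burnt)
Step 9: cell (2,1)='.' (+0 fires, +1 burnt)
  fire out at step 9

5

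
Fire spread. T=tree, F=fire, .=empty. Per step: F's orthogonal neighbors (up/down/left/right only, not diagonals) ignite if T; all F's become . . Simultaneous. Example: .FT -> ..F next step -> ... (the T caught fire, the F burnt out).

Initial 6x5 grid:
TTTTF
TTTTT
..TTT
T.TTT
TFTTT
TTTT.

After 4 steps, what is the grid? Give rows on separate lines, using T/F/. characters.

Step 1: 5 trees catch fire, 2 burn out
  TTTF.
  TTTTF
  ..TTT
  T.TTT
  F.FTT
  TFTT.
Step 2: 8 trees catch fire, 5 burn out
  TTF..
  TTTF.
  ..TTF
  F.FTT
  ...FT
  F.FT.
Step 3: 8 trees catch fire, 8 burn out
  TF...
  TTF..
  ..FF.
  ...FF
  ....F
  ...F.
Step 4: 2 trees catch fire, 8 burn out
  F....
  TF...
  .....
  .....
  .....
  .....

F....
TF...
.....
.....
.....
.....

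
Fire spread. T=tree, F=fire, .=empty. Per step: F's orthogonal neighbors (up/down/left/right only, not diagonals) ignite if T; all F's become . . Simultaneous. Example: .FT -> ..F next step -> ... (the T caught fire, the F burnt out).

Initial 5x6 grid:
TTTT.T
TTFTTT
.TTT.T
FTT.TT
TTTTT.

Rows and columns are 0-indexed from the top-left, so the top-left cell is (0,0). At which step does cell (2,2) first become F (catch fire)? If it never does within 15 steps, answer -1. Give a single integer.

Step 1: cell (2,2)='F' (+6 fires, +2 burnt)
  -> target ignites at step 1
Step 2: cell (2,2)='.' (+8 fires, +6 burnt)
Step 3: cell (2,2)='.' (+3 fires, +8 burnt)
Step 4: cell (2,2)='.' (+3 fires, +3 burnt)
Step 5: cell (2,2)='.' (+2 fires, +3 burnt)
Step 6: cell (2,2)='.' (+1 fires, +2 burnt)
Step 7: cell (2,2)='.' (+0 fires, +1 burnt)
  fire out at step 7

1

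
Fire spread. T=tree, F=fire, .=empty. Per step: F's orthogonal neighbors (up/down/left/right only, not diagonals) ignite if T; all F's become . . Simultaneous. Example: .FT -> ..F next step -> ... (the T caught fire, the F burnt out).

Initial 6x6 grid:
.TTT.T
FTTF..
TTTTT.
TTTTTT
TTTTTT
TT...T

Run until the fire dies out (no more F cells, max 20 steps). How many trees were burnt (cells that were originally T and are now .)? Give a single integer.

Step 1: +5 fires, +2 burnt (F count now 5)
Step 2: +7 fires, +5 burnt (F count now 7)
Step 3: +5 fires, +7 burnt (F count now 5)
Step 4: +5 fires, +5 burnt (F count now 5)
Step 5: +2 fires, +5 burnt (F count now 2)
Step 6: +1 fires, +2 burnt (F count now 1)
Step 7: +0 fires, +1 burnt (F count now 0)
Fire out after step 7
Initially T: 26, now '.': 35
Total burnt (originally-T cells now '.'): 25

Answer: 25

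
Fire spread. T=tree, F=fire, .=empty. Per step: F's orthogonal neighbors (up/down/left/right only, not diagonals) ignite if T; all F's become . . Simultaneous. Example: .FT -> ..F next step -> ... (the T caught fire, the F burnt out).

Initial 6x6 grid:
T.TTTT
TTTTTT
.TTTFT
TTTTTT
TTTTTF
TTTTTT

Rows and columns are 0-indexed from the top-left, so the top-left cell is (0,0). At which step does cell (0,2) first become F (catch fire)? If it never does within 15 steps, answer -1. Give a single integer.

Step 1: cell (0,2)='T' (+7 fires, +2 burnt)
Step 2: cell (0,2)='T' (+7 fires, +7 burnt)
Step 3: cell (0,2)='T' (+7 fires, +7 burnt)
Step 4: cell (0,2)='F' (+5 fires, +7 burnt)
  -> target ignites at step 4
Step 5: cell (0,2)='.' (+4 fires, +5 burnt)
Step 6: cell (0,2)='.' (+2 fires, +4 burnt)
Step 7: cell (0,2)='.' (+0 fires, +2 burnt)
  fire out at step 7

4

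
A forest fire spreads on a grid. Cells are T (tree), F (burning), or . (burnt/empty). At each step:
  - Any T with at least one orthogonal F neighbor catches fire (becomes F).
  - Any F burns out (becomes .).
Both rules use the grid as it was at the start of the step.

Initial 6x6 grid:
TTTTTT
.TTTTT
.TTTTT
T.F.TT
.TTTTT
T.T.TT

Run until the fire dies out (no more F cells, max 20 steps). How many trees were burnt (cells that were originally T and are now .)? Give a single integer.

Step 1: +2 fires, +1 burnt (F count now 2)
Step 2: +6 fires, +2 burnt (F count now 6)
Step 3: +5 fires, +6 burnt (F count now 5)
Step 4: +7 fires, +5 burnt (F count now 7)
Step 5: +5 fires, +7 burnt (F count now 5)
Step 6: +1 fires, +5 burnt (F count now 1)
Step 7: +0 fires, +1 burnt (F count now 0)
Fire out after step 7
Initially T: 28, now '.': 34
Total burnt (originally-T cells now '.'): 26

Answer: 26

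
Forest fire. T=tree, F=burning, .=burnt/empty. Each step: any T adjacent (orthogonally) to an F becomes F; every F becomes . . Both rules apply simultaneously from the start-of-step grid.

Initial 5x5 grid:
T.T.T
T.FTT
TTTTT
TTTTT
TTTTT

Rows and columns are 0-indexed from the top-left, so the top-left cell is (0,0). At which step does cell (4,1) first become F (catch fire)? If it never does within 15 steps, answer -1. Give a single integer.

Step 1: cell (4,1)='T' (+3 fires, +1 burnt)
Step 2: cell (4,1)='T' (+4 fires, +3 burnt)
Step 3: cell (4,1)='T' (+6 fires, +4 burnt)
Step 4: cell (4,1)='F' (+5 fires, +6 burnt)
  -> target ignites at step 4
Step 5: cell (4,1)='.' (+3 fires, +5 burnt)
Step 6: cell (4,1)='.' (+0 fires, +3 burnt)
  fire out at step 6

4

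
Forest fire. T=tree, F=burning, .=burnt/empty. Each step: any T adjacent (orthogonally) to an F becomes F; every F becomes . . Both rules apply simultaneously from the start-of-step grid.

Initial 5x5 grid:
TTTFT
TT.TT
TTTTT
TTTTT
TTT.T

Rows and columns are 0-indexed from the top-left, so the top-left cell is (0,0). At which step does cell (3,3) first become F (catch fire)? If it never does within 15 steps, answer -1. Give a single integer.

Step 1: cell (3,3)='T' (+3 fires, +1 burnt)
Step 2: cell (3,3)='T' (+3 fires, +3 burnt)
Step 3: cell (3,3)='F' (+5 fires, +3 burnt)
  -> target ignites at step 3
Step 4: cell (3,3)='.' (+4 fires, +5 burnt)
Step 5: cell (3,3)='.' (+4 fires, +4 burnt)
Step 6: cell (3,3)='.' (+2 fires, +4 burnt)
Step 7: cell (3,3)='.' (+1 fires, +2 burnt)
Step 8: cell (3,3)='.' (+0 fires, +1 burnt)
  fire out at step 8

3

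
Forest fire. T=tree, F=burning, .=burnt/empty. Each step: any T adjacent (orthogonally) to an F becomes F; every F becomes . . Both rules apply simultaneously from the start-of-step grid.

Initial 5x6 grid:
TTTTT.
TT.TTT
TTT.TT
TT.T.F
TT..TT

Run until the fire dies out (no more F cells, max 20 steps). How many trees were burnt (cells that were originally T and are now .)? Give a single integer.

Answer: 21

Derivation:
Step 1: +2 fires, +1 burnt (F count now 2)
Step 2: +3 fires, +2 burnt (F count now 3)
Step 3: +1 fires, +3 burnt (F count now 1)
Step 4: +2 fires, +1 burnt (F count now 2)
Step 5: +1 fires, +2 burnt (F count now 1)
Step 6: +1 fires, +1 burnt (F count now 1)
Step 7: +1 fires, +1 burnt (F count now 1)
Step 8: +2 fires, +1 burnt (F count now 2)
Step 9: +2 fires, +2 burnt (F count now 2)
Step 10: +3 fires, +2 burnt (F count now 3)
Step 11: +2 fires, +3 burnt (F count now 2)
Step 12: +1 fires, +2 burnt (F count now 1)
Step 13: +0 fires, +1 burnt (F count now 0)
Fire out after step 13
Initially T: 22, now '.': 29
Total burnt (originally-T cells now '.'): 21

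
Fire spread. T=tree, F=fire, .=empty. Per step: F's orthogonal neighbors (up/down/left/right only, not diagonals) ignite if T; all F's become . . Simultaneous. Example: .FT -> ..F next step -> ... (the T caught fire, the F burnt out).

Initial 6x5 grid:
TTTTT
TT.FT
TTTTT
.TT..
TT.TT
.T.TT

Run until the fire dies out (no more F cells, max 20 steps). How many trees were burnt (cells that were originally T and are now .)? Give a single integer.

Step 1: +3 fires, +1 burnt (F count now 3)
Step 2: +4 fires, +3 burnt (F count now 4)
Step 3: +3 fires, +4 burnt (F count now 3)
Step 4: +4 fires, +3 burnt (F count now 4)
Step 5: +2 fires, +4 burnt (F count now 2)
Step 6: +2 fires, +2 burnt (F count now 2)
Step 7: +0 fires, +2 burnt (F count now 0)
Fire out after step 7
Initially T: 22, now '.': 26
Total burnt (originally-T cells now '.'): 18

Answer: 18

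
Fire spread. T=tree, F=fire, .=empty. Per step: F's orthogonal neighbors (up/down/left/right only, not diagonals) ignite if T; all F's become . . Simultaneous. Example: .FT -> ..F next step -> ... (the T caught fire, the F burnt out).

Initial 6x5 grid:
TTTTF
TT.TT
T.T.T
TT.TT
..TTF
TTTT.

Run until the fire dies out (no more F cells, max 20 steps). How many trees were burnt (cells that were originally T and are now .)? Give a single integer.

Answer: 20

Derivation:
Step 1: +4 fires, +2 burnt (F count now 4)
Step 2: +6 fires, +4 burnt (F count now 6)
Step 3: +2 fires, +6 burnt (F count now 2)
Step 4: +3 fires, +2 burnt (F count now 3)
Step 5: +2 fires, +3 burnt (F count now 2)
Step 6: +1 fires, +2 burnt (F count now 1)
Step 7: +1 fires, +1 burnt (F count now 1)
Step 8: +1 fires, +1 burnt (F count now 1)
Step 9: +0 fires, +1 burnt (F count now 0)
Fire out after step 9
Initially T: 21, now '.': 29
Total burnt (originally-T cells now '.'): 20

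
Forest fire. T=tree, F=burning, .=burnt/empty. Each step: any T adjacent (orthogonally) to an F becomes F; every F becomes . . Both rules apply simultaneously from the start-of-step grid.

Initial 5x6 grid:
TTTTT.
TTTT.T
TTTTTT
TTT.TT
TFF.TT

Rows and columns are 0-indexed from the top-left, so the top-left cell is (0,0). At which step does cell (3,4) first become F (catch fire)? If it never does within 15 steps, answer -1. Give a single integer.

Step 1: cell (3,4)='T' (+3 fires, +2 burnt)
Step 2: cell (3,4)='T' (+3 fires, +3 burnt)
Step 3: cell (3,4)='T' (+4 fires, +3 burnt)
Step 4: cell (3,4)='T' (+5 fires, +4 burnt)
Step 5: cell (3,4)='F' (+4 fires, +5 burnt)
  -> target ignites at step 5
Step 6: cell (3,4)='.' (+4 fires, +4 burnt)
Step 7: cell (3,4)='.' (+1 fires, +4 burnt)
Step 8: cell (3,4)='.' (+0 fires, +1 burnt)
  fire out at step 8

5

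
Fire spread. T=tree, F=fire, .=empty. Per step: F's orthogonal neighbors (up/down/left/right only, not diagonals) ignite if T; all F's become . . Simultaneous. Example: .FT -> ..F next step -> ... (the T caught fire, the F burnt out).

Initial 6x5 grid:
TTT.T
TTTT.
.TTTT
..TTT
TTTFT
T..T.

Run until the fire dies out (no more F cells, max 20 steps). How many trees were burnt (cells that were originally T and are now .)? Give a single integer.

Step 1: +4 fires, +1 burnt (F count now 4)
Step 2: +4 fires, +4 burnt (F count now 4)
Step 3: +4 fires, +4 burnt (F count now 4)
Step 4: +3 fires, +4 burnt (F count now 3)
Step 5: +2 fires, +3 burnt (F count now 2)
Step 6: +2 fires, +2 burnt (F count now 2)
Step 7: +1 fires, +2 burnt (F count now 1)
Step 8: +0 fires, +1 burnt (F count now 0)
Fire out after step 8
Initially T: 21, now '.': 29
Total burnt (originally-T cells now '.'): 20

Answer: 20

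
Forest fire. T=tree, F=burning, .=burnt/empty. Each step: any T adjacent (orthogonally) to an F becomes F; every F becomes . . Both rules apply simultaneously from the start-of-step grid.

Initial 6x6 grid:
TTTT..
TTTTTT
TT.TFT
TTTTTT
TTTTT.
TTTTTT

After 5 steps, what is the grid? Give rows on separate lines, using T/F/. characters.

Step 1: 4 trees catch fire, 1 burn out
  TTTT..
  TTTTFT
  TT.F.F
  TTTTFT
  TTTTT.
  TTTTTT
Step 2: 5 trees catch fire, 4 burn out
  TTTT..
  TTTF.F
  TT....
  TTTF.F
  TTTTF.
  TTTTTT
Step 3: 5 trees catch fire, 5 burn out
  TTTF..
  TTF...
  TT....
  TTF...
  TTTF..
  TTTTFT
Step 4: 6 trees catch fire, 5 burn out
  TTF...
  TF....
  TT....
  TF....
  TTF...
  TTTF.F
Step 5: 6 trees catch fire, 6 burn out
  TF....
  F.....
  TF....
  F.....
  TF....
  TTF...

TF....
F.....
TF....
F.....
TF....
TTF...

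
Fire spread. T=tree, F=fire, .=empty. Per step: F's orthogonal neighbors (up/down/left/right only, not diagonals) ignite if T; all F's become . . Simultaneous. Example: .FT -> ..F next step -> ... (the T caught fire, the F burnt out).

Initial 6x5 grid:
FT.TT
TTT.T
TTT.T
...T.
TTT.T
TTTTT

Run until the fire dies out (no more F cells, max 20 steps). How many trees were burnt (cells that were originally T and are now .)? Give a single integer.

Step 1: +2 fires, +1 burnt (F count now 2)
Step 2: +2 fires, +2 burnt (F count now 2)
Step 3: +2 fires, +2 burnt (F count now 2)
Step 4: +1 fires, +2 burnt (F count now 1)
Step 5: +0 fires, +1 burnt (F count now 0)
Fire out after step 5
Initially T: 21, now '.': 16
Total burnt (originally-T cells now '.'): 7

Answer: 7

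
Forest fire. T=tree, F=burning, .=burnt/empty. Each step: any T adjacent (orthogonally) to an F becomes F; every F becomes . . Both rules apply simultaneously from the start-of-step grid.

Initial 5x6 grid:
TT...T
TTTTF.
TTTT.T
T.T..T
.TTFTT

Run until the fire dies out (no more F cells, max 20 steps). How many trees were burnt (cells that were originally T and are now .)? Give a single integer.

Step 1: +3 fires, +2 burnt (F count now 3)
Step 2: +5 fires, +3 burnt (F count now 5)
Step 3: +3 fires, +5 burnt (F count now 3)
Step 4: +4 fires, +3 burnt (F count now 4)
Step 5: +2 fires, +4 burnt (F count now 2)
Step 6: +1 fires, +2 burnt (F count now 1)
Step 7: +0 fires, +1 burnt (F count now 0)
Fire out after step 7
Initially T: 19, now '.': 29
Total burnt (originally-T cells now '.'): 18

Answer: 18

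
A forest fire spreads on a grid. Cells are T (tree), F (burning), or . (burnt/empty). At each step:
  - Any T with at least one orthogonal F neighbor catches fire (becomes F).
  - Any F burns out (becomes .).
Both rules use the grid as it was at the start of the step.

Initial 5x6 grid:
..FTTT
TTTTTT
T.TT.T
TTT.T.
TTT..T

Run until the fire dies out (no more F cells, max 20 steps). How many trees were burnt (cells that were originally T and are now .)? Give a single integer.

Step 1: +2 fires, +1 burnt (F count now 2)
Step 2: +4 fires, +2 burnt (F count now 4)
Step 3: +5 fires, +4 burnt (F count now 5)
Step 4: +4 fires, +5 burnt (F count now 4)
Step 5: +3 fires, +4 burnt (F count now 3)
Step 6: +1 fires, +3 burnt (F count now 1)
Step 7: +0 fires, +1 burnt (F count now 0)
Fire out after step 7
Initially T: 21, now '.': 28
Total burnt (originally-T cells now '.'): 19

Answer: 19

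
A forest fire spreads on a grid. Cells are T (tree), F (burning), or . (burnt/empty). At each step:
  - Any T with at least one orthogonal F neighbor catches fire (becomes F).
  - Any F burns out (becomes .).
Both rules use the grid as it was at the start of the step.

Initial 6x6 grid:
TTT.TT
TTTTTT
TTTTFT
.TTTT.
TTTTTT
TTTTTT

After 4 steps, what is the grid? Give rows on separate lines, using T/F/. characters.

Step 1: 4 trees catch fire, 1 burn out
  TTT.TT
  TTTTFT
  TTTF.F
  .TTTF.
  TTTTTT
  TTTTTT
Step 2: 6 trees catch fire, 4 burn out
  TTT.FT
  TTTF.F
  TTF...
  .TTF..
  TTTTFT
  TTTTTT
Step 3: 7 trees catch fire, 6 burn out
  TTT..F
  TTF...
  TF....
  .TF...
  TTTF.F
  TTTTFT
Step 4: 7 trees catch fire, 7 burn out
  TTF...
  TF....
  F.....
  .F....
  TTF...
  TTTF.F

TTF...
TF....
F.....
.F....
TTF...
TTTF.F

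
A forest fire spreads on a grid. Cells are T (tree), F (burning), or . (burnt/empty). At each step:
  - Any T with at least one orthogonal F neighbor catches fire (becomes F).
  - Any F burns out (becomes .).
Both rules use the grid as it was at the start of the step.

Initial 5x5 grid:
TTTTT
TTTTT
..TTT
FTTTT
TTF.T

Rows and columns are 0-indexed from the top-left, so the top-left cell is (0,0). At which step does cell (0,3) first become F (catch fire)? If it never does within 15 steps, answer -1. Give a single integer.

Step 1: cell (0,3)='T' (+4 fires, +2 burnt)
Step 2: cell (0,3)='T' (+2 fires, +4 burnt)
Step 3: cell (0,3)='T' (+3 fires, +2 burnt)
Step 4: cell (0,3)='T' (+5 fires, +3 burnt)
Step 5: cell (0,3)='F' (+4 fires, +5 burnt)
  -> target ignites at step 5
Step 6: cell (0,3)='.' (+2 fires, +4 burnt)
Step 7: cell (0,3)='.' (+0 fires, +2 burnt)
  fire out at step 7

5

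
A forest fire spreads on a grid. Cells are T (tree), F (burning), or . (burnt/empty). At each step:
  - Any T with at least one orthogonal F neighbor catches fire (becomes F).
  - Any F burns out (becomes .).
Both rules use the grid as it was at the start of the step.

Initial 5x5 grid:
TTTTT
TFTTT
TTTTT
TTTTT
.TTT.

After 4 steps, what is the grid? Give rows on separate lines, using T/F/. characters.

Step 1: 4 trees catch fire, 1 burn out
  TFTTT
  F.FTT
  TFTTT
  TTTTT
  .TTT.
Step 2: 6 trees catch fire, 4 burn out
  F.FTT
  ...FT
  F.FTT
  TFTTT
  .TTT.
Step 3: 6 trees catch fire, 6 burn out
  ...FT
  ....F
  ...FT
  F.FTT
  .FTT.
Step 4: 4 trees catch fire, 6 burn out
  ....F
  .....
  ....F
  ...FT
  ..FT.

....F
.....
....F
...FT
..FT.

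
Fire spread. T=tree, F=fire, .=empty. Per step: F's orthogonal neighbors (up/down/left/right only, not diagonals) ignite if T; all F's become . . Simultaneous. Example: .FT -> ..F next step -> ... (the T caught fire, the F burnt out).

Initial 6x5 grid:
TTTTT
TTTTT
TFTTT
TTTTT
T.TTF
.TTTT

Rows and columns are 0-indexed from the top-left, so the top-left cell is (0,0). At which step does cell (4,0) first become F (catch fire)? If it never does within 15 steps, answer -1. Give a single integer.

Step 1: cell (4,0)='T' (+7 fires, +2 burnt)
Step 2: cell (4,0)='T' (+10 fires, +7 burnt)
Step 3: cell (4,0)='F' (+6 fires, +10 burnt)
  -> target ignites at step 3
Step 4: cell (4,0)='.' (+3 fires, +6 burnt)
Step 5: cell (4,0)='.' (+0 fires, +3 burnt)
  fire out at step 5

3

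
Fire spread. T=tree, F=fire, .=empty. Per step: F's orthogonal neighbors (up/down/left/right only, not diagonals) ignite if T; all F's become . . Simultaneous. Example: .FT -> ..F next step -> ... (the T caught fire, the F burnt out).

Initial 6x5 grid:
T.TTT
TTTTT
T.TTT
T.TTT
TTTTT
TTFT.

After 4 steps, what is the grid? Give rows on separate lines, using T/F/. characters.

Step 1: 3 trees catch fire, 1 burn out
  T.TTT
  TTTTT
  T.TTT
  T.TTT
  TTFTT
  TF.F.
Step 2: 4 trees catch fire, 3 burn out
  T.TTT
  TTTTT
  T.TTT
  T.FTT
  TF.FT
  F....
Step 3: 4 trees catch fire, 4 burn out
  T.TTT
  TTTTT
  T.FTT
  T..FT
  F...F
  .....
Step 4: 4 trees catch fire, 4 burn out
  T.TTT
  TTFTT
  T..FT
  F...F
  .....
  .....

T.TTT
TTFTT
T..FT
F...F
.....
.....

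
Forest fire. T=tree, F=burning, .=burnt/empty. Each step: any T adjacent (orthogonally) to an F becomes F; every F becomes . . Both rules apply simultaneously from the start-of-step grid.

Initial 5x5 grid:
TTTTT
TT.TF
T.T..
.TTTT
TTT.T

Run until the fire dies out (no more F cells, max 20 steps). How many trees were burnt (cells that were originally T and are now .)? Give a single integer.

Step 1: +2 fires, +1 burnt (F count now 2)
Step 2: +1 fires, +2 burnt (F count now 1)
Step 3: +1 fires, +1 burnt (F count now 1)
Step 4: +1 fires, +1 burnt (F count now 1)
Step 5: +2 fires, +1 burnt (F count now 2)
Step 6: +1 fires, +2 burnt (F count now 1)
Step 7: +1 fires, +1 burnt (F count now 1)
Step 8: +0 fires, +1 burnt (F count now 0)
Fire out after step 8
Initially T: 18, now '.': 16
Total burnt (originally-T cells now '.'): 9

Answer: 9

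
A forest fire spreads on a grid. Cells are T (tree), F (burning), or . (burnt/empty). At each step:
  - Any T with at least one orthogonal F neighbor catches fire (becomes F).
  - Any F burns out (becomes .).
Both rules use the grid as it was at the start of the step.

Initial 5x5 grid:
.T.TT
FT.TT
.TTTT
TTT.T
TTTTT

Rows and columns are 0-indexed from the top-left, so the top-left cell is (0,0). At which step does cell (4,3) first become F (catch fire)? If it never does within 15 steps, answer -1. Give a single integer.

Step 1: cell (4,3)='T' (+1 fires, +1 burnt)
Step 2: cell (4,3)='T' (+2 fires, +1 burnt)
Step 3: cell (4,3)='T' (+2 fires, +2 burnt)
Step 4: cell (4,3)='T' (+4 fires, +2 burnt)
Step 5: cell (4,3)='T' (+4 fires, +4 burnt)
Step 6: cell (4,3)='F' (+4 fires, +4 burnt)
  -> target ignites at step 6
Step 7: cell (4,3)='.' (+2 fires, +4 burnt)
Step 8: cell (4,3)='.' (+0 fires, +2 burnt)
  fire out at step 8

6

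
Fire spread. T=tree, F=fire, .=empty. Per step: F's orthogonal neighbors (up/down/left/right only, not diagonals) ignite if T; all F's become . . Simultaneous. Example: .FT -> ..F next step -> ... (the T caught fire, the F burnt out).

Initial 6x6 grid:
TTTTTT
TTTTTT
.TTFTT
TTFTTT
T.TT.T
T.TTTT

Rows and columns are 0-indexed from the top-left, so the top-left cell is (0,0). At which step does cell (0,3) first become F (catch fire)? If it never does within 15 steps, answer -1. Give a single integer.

Step 1: cell (0,3)='T' (+6 fires, +2 burnt)
Step 2: cell (0,3)='F' (+9 fires, +6 burnt)
  -> target ignites at step 2
Step 3: cell (0,3)='.' (+7 fires, +9 burnt)
Step 4: cell (0,3)='.' (+6 fires, +7 burnt)
Step 5: cell (0,3)='.' (+2 fires, +6 burnt)
Step 6: cell (0,3)='.' (+0 fires, +2 burnt)
  fire out at step 6

2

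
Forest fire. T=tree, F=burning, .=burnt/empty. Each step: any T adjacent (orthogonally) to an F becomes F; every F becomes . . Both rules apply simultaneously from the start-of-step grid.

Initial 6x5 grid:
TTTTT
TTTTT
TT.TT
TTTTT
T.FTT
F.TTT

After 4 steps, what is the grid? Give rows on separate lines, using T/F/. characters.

Step 1: 4 trees catch fire, 2 burn out
  TTTTT
  TTTTT
  TT.TT
  TTFTT
  F..FT
  ..FTT
Step 2: 5 trees catch fire, 4 burn out
  TTTTT
  TTTTT
  TT.TT
  FF.FT
  ....F
  ...FT
Step 3: 5 trees catch fire, 5 burn out
  TTTTT
  TTTTT
  FF.FT
  ....F
  .....
  ....F
Step 4: 4 trees catch fire, 5 burn out
  TTTTT
  FFTFT
  ....F
  .....
  .....
  .....

TTTTT
FFTFT
....F
.....
.....
.....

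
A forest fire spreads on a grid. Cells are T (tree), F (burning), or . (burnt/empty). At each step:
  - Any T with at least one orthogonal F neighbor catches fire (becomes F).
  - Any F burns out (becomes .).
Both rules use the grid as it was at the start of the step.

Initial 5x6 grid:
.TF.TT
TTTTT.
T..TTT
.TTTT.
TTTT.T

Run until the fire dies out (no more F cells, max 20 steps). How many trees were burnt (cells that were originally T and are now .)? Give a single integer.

Step 1: +2 fires, +1 burnt (F count now 2)
Step 2: +2 fires, +2 burnt (F count now 2)
Step 3: +3 fires, +2 burnt (F count now 3)
Step 4: +4 fires, +3 burnt (F count now 4)
Step 5: +5 fires, +4 burnt (F count now 5)
Step 6: +2 fires, +5 burnt (F count now 2)
Step 7: +1 fires, +2 burnt (F count now 1)
Step 8: +1 fires, +1 burnt (F count now 1)
Step 9: +0 fires, +1 burnt (F count now 0)
Fire out after step 9
Initially T: 21, now '.': 29
Total burnt (originally-T cells now '.'): 20

Answer: 20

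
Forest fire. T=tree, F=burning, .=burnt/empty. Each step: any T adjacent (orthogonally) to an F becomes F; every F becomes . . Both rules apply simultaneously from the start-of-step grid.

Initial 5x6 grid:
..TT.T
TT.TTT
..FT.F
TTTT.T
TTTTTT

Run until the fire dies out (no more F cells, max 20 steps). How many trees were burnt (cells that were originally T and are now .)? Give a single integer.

Answer: 18

Derivation:
Step 1: +4 fires, +2 burnt (F count now 4)
Step 2: +7 fires, +4 burnt (F count now 7)
Step 3: +5 fires, +7 burnt (F count now 5)
Step 4: +2 fires, +5 burnt (F count now 2)
Step 5: +0 fires, +2 burnt (F count now 0)
Fire out after step 5
Initially T: 20, now '.': 28
Total burnt (originally-T cells now '.'): 18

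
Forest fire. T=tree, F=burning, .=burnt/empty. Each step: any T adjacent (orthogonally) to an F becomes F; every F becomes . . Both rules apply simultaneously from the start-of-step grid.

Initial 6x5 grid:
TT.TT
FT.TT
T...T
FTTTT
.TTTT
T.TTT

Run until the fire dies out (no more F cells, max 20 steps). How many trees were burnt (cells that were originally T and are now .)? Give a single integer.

Step 1: +4 fires, +2 burnt (F count now 4)
Step 2: +3 fires, +4 burnt (F count now 3)
Step 3: +2 fires, +3 burnt (F count now 2)
Step 4: +3 fires, +2 burnt (F count now 3)
Step 5: +3 fires, +3 burnt (F count now 3)
Step 6: +2 fires, +3 burnt (F count now 2)
Step 7: +2 fires, +2 burnt (F count now 2)
Step 8: +1 fires, +2 burnt (F count now 1)
Step 9: +0 fires, +1 burnt (F count now 0)
Fire out after step 9
Initially T: 21, now '.': 29
Total burnt (originally-T cells now '.'): 20

Answer: 20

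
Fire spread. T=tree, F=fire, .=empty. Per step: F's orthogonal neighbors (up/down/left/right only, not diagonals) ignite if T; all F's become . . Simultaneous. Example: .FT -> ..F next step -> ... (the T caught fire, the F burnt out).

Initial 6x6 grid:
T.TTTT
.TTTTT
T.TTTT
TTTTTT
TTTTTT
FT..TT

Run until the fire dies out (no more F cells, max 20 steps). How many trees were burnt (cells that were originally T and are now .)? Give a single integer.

Step 1: +2 fires, +1 burnt (F count now 2)
Step 2: +2 fires, +2 burnt (F count now 2)
Step 3: +3 fires, +2 burnt (F count now 3)
Step 4: +2 fires, +3 burnt (F count now 2)
Step 5: +3 fires, +2 burnt (F count now 3)
Step 6: +5 fires, +3 burnt (F count now 5)
Step 7: +6 fires, +5 burnt (F count now 6)
Step 8: +3 fires, +6 burnt (F count now 3)
Step 9: +2 fires, +3 burnt (F count now 2)
Step 10: +1 fires, +2 burnt (F count now 1)
Step 11: +0 fires, +1 burnt (F count now 0)
Fire out after step 11
Initially T: 30, now '.': 35
Total burnt (originally-T cells now '.'): 29

Answer: 29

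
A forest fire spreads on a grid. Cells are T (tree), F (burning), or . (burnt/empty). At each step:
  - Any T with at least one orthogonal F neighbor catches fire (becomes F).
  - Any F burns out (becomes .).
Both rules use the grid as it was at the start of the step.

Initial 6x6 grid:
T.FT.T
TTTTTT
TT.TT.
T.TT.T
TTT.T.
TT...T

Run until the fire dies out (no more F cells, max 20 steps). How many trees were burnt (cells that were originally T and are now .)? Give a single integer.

Answer: 21

Derivation:
Step 1: +2 fires, +1 burnt (F count now 2)
Step 2: +2 fires, +2 burnt (F count now 2)
Step 3: +4 fires, +2 burnt (F count now 4)
Step 4: +5 fires, +4 burnt (F count now 5)
Step 5: +3 fires, +5 burnt (F count now 3)
Step 6: +2 fires, +3 burnt (F count now 2)
Step 7: +2 fires, +2 burnt (F count now 2)
Step 8: +1 fires, +2 burnt (F count now 1)
Step 9: +0 fires, +1 burnt (F count now 0)
Fire out after step 9
Initially T: 24, now '.': 33
Total burnt (originally-T cells now '.'): 21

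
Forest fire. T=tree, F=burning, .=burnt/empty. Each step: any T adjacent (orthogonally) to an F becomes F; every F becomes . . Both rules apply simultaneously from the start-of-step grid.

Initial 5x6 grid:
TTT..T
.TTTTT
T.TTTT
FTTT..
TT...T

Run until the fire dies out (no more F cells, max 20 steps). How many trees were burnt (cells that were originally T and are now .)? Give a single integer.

Step 1: +3 fires, +1 burnt (F count now 3)
Step 2: +2 fires, +3 burnt (F count now 2)
Step 3: +2 fires, +2 burnt (F count now 2)
Step 4: +2 fires, +2 burnt (F count now 2)
Step 5: +4 fires, +2 burnt (F count now 4)
Step 6: +3 fires, +4 burnt (F count now 3)
Step 7: +2 fires, +3 burnt (F count now 2)
Step 8: +1 fires, +2 burnt (F count now 1)
Step 9: +0 fires, +1 burnt (F count now 0)
Fire out after step 9
Initially T: 20, now '.': 29
Total burnt (originally-T cells now '.'): 19

Answer: 19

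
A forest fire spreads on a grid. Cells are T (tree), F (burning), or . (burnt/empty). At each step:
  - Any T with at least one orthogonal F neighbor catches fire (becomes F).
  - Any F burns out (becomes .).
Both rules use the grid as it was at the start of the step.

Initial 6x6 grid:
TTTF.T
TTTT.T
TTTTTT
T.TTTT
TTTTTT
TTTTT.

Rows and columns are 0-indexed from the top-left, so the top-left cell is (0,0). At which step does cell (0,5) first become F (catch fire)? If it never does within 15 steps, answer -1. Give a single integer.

Step 1: cell (0,5)='T' (+2 fires, +1 burnt)
Step 2: cell (0,5)='T' (+3 fires, +2 burnt)
Step 3: cell (0,5)='T' (+5 fires, +3 burnt)
Step 4: cell (0,5)='T' (+6 fires, +5 burnt)
Step 5: cell (0,5)='T' (+6 fires, +6 burnt)
Step 6: cell (0,5)='F' (+6 fires, +6 burnt)
  -> target ignites at step 6
Step 7: cell (0,5)='.' (+2 fires, +6 burnt)
Step 8: cell (0,5)='.' (+1 fires, +2 burnt)
Step 9: cell (0,5)='.' (+0 fires, +1 burnt)
  fire out at step 9

6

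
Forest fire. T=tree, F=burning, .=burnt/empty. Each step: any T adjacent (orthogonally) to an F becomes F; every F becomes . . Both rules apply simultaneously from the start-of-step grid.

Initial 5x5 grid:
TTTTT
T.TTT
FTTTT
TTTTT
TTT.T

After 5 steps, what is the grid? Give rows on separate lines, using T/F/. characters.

Step 1: 3 trees catch fire, 1 burn out
  TTTTT
  F.TTT
  .FTTT
  FTTTT
  TTT.T
Step 2: 4 trees catch fire, 3 burn out
  FTTTT
  ..TTT
  ..FTT
  .FTTT
  FTT.T
Step 3: 5 trees catch fire, 4 burn out
  .FTTT
  ..FTT
  ...FT
  ..FTT
  .FT.T
Step 4: 5 trees catch fire, 5 burn out
  ..FTT
  ...FT
  ....F
  ...FT
  ..F.T
Step 5: 3 trees catch fire, 5 burn out
  ...FT
  ....F
  .....
  ....F
  ....T

...FT
....F
.....
....F
....T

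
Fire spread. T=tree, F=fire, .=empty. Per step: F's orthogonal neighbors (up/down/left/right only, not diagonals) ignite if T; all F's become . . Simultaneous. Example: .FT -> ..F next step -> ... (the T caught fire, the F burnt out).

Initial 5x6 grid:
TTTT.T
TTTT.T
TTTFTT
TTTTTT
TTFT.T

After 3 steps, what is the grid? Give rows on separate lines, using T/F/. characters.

Step 1: 7 trees catch fire, 2 burn out
  TTTT.T
  TTTF.T
  TTF.FT
  TTFFTT
  TF.F.T
Step 2: 7 trees catch fire, 7 burn out
  TTTF.T
  TTF..T
  TF...F
  TF..FT
  F....T
Step 3: 6 trees catch fire, 7 burn out
  TTF..T
  TF...F
  F.....
  F....F
  .....T

TTF..T
TF...F
F.....
F....F
.....T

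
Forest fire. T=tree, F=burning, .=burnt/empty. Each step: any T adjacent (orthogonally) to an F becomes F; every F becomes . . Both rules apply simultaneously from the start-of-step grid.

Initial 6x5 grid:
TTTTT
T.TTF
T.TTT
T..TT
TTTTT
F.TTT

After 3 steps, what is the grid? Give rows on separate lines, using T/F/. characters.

Step 1: 4 trees catch fire, 2 burn out
  TTTTF
  T.TF.
  T.TTF
  T..TT
  FTTTT
  ..TTT
Step 2: 6 trees catch fire, 4 burn out
  TTTF.
  T.F..
  T.TF.
  F..TF
  .FTTT
  ..TTT
Step 3: 6 trees catch fire, 6 burn out
  TTF..
  T....
  F.F..
  ...F.
  ..FTF
  ..TTT

TTF..
T....
F.F..
...F.
..FTF
..TTT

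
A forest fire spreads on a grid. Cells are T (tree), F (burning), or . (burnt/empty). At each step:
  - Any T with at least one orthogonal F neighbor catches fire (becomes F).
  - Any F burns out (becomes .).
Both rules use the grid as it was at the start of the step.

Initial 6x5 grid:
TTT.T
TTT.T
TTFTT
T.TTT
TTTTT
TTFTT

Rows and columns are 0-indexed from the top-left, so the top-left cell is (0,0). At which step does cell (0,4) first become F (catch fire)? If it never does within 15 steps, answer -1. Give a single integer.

Step 1: cell (0,4)='T' (+7 fires, +2 burnt)
Step 2: cell (0,4)='T' (+9 fires, +7 burnt)
Step 3: cell (0,4)='T' (+7 fires, +9 burnt)
Step 4: cell (0,4)='F' (+2 fires, +7 burnt)
  -> target ignites at step 4
Step 5: cell (0,4)='.' (+0 fires, +2 burnt)
  fire out at step 5

4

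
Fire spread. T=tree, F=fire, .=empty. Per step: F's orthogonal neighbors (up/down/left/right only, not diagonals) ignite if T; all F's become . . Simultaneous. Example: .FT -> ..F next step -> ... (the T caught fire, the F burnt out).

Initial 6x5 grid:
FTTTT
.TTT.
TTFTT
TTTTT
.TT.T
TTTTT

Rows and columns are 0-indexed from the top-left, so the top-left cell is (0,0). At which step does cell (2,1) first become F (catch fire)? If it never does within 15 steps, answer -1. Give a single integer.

Step 1: cell (2,1)='F' (+5 fires, +2 burnt)
  -> target ignites at step 1
Step 2: cell (2,1)='.' (+8 fires, +5 burnt)
Step 3: cell (2,1)='.' (+5 fires, +8 burnt)
Step 4: cell (2,1)='.' (+4 fires, +5 burnt)
Step 5: cell (2,1)='.' (+2 fires, +4 burnt)
Step 6: cell (2,1)='.' (+0 fires, +2 burnt)
  fire out at step 6

1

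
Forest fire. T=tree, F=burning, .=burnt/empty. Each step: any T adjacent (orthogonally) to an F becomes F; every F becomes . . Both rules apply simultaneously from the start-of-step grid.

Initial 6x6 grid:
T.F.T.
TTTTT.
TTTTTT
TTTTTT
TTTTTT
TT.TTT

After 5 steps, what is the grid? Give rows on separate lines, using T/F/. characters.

Step 1: 1 trees catch fire, 1 burn out
  T...T.
  TTFTT.
  TTTTTT
  TTTTTT
  TTTTTT
  TT.TTT
Step 2: 3 trees catch fire, 1 burn out
  T...T.
  TF.FT.
  TTFTTT
  TTTTTT
  TTTTTT
  TT.TTT
Step 3: 5 trees catch fire, 3 burn out
  T...T.
  F...F.
  TF.FTT
  TTFTTT
  TTTTTT
  TT.TTT
Step 4: 7 trees catch fire, 5 burn out
  F...F.
  ......
  F...FT
  TF.FTT
  TTFTTT
  TT.TTT
Step 5: 5 trees catch fire, 7 burn out
  ......
  ......
  .....F
  F...FT
  TF.FTT
  TT.TTT

......
......
.....F
F...FT
TF.FTT
TT.TTT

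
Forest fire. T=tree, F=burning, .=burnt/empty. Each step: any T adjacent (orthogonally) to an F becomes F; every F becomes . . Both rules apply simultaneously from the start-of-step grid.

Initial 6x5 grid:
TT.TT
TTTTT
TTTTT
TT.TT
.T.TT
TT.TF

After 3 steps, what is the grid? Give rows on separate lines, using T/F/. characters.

Step 1: 2 trees catch fire, 1 burn out
  TT.TT
  TTTTT
  TTTTT
  TT.TT
  .T.TF
  TT.F.
Step 2: 2 trees catch fire, 2 burn out
  TT.TT
  TTTTT
  TTTTT
  TT.TF
  .T.F.
  TT...
Step 3: 2 trees catch fire, 2 burn out
  TT.TT
  TTTTT
  TTTTF
  TT.F.
  .T...
  TT...

TT.TT
TTTTT
TTTTF
TT.F.
.T...
TT...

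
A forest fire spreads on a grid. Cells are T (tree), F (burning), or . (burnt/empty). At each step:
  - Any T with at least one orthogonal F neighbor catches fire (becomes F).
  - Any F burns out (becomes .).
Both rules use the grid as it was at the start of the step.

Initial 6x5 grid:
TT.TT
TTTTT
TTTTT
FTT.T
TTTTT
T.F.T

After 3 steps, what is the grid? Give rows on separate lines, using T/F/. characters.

Step 1: 4 trees catch fire, 2 burn out
  TT.TT
  TTTTT
  FTTTT
  .FT.T
  FTFTT
  T...T
Step 2: 6 trees catch fire, 4 burn out
  TT.TT
  FTTTT
  .FTTT
  ..F.T
  .F.FT
  F...T
Step 3: 4 trees catch fire, 6 burn out
  FT.TT
  .FTTT
  ..FTT
  ....T
  ....F
  ....T

FT.TT
.FTTT
..FTT
....T
....F
....T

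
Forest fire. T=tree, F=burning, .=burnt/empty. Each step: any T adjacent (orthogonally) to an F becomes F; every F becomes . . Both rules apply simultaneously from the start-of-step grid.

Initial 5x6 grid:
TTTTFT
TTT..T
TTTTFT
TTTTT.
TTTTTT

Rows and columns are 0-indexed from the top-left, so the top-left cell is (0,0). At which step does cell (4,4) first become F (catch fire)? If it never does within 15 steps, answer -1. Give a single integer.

Step 1: cell (4,4)='T' (+5 fires, +2 burnt)
Step 2: cell (4,4)='F' (+5 fires, +5 burnt)
  -> target ignites at step 2
Step 3: cell (4,4)='.' (+6 fires, +5 burnt)
Step 4: cell (4,4)='.' (+5 fires, +6 burnt)
Step 5: cell (4,4)='.' (+3 fires, +5 burnt)
Step 6: cell (4,4)='.' (+1 fires, +3 burnt)
Step 7: cell (4,4)='.' (+0 fires, +1 burnt)
  fire out at step 7

2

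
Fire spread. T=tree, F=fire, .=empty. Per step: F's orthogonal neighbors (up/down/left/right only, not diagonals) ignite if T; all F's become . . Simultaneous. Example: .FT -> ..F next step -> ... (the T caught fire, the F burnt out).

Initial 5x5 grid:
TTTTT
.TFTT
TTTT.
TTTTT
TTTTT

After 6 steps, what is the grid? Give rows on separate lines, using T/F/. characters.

Step 1: 4 trees catch fire, 1 burn out
  TTFTT
  .F.FT
  TTFT.
  TTTTT
  TTTTT
Step 2: 6 trees catch fire, 4 burn out
  TF.FT
  ....F
  TF.F.
  TTFTT
  TTTTT
Step 3: 6 trees catch fire, 6 burn out
  F...F
  .....
  F....
  TF.FT
  TTFTT
Step 4: 4 trees catch fire, 6 burn out
  .....
  .....
  .....
  F...F
  TF.FT
Step 5: 2 trees catch fire, 4 burn out
  .....
  .....
  .....
  .....
  F...F
Step 6: 0 trees catch fire, 2 burn out
  .....
  .....
  .....
  .....
  .....

.....
.....
.....
.....
.....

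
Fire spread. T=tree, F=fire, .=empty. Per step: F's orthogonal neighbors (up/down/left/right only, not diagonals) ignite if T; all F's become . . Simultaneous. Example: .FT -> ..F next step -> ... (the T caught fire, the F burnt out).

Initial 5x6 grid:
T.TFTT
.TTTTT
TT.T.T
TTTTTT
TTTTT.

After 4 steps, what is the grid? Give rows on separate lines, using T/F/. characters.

Step 1: 3 trees catch fire, 1 burn out
  T.F.FT
  .TTFTT
  TT.T.T
  TTTTTT
  TTTTT.
Step 2: 4 trees catch fire, 3 burn out
  T....F
  .TF.FT
  TT.F.T
  TTTTTT
  TTTTT.
Step 3: 3 trees catch fire, 4 burn out
  T.....
  .F...F
  TT...T
  TTTFTT
  TTTTT.
Step 4: 5 trees catch fire, 3 burn out
  T.....
  ......
  TF...F
  TTF.FT
  TTTFT.

T.....
......
TF...F
TTF.FT
TTTFT.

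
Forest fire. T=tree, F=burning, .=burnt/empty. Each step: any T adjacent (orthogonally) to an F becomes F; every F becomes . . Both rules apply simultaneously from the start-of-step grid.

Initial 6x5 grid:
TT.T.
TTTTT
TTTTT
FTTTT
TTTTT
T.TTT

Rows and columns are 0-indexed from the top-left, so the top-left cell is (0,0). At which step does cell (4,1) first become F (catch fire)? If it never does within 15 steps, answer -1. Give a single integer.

Step 1: cell (4,1)='T' (+3 fires, +1 burnt)
Step 2: cell (4,1)='F' (+5 fires, +3 burnt)
  -> target ignites at step 2
Step 3: cell (4,1)='.' (+5 fires, +5 burnt)
Step 4: cell (4,1)='.' (+6 fires, +5 burnt)
Step 5: cell (4,1)='.' (+4 fires, +6 burnt)
Step 6: cell (4,1)='.' (+3 fires, +4 burnt)
Step 7: cell (4,1)='.' (+0 fires, +3 burnt)
  fire out at step 7

2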